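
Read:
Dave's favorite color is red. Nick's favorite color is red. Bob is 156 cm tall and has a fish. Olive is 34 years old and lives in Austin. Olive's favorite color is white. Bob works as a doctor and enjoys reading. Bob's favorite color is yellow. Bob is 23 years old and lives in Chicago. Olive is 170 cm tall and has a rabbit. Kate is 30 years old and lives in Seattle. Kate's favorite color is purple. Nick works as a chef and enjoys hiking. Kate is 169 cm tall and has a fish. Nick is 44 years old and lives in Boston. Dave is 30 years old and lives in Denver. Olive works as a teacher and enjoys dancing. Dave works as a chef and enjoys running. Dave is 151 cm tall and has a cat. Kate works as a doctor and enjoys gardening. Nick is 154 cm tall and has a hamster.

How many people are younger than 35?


Filter: 4

4


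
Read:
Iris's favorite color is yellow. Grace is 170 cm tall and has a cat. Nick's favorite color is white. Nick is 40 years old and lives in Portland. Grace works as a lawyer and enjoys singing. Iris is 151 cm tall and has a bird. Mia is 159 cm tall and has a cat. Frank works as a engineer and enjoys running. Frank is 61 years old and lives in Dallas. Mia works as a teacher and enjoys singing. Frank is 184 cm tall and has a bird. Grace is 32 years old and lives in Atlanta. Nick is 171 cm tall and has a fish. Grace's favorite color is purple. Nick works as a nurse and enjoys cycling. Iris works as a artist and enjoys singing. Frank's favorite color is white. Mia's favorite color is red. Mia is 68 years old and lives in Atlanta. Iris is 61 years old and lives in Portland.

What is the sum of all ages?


68+32+40+61+61 = 262

262


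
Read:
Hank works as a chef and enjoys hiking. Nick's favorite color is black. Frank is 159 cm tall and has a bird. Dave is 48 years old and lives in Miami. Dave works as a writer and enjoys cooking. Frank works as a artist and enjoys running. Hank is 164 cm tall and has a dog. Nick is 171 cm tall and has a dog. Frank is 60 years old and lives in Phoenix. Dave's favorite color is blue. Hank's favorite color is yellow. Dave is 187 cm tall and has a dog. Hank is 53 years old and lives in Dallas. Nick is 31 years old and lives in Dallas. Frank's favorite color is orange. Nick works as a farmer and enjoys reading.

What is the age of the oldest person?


Oldest: Frank at 60

60


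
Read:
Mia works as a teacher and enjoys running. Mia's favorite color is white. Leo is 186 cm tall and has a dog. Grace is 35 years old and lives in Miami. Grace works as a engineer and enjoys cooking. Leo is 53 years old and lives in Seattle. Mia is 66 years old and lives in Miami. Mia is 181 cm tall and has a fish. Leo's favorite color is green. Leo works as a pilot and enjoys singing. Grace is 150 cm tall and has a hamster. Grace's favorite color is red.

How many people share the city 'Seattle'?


Count: 1

1


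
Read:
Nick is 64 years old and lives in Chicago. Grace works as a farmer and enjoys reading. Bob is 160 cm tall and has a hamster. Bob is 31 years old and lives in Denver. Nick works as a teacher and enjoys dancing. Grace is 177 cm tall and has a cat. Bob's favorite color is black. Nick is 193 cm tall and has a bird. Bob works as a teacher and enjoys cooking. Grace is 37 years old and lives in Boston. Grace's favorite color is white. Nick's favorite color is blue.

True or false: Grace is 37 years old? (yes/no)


Grace is actually 37. yes

yes


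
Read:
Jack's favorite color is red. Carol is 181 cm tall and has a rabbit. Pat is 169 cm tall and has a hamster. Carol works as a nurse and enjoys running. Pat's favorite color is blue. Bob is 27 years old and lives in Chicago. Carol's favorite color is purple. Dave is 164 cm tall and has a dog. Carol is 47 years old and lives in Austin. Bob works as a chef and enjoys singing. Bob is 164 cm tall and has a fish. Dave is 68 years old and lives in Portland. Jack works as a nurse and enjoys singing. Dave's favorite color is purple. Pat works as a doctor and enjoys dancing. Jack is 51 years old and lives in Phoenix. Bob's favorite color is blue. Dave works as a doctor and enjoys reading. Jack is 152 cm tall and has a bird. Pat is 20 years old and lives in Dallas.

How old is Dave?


Dave is 68 years old

68


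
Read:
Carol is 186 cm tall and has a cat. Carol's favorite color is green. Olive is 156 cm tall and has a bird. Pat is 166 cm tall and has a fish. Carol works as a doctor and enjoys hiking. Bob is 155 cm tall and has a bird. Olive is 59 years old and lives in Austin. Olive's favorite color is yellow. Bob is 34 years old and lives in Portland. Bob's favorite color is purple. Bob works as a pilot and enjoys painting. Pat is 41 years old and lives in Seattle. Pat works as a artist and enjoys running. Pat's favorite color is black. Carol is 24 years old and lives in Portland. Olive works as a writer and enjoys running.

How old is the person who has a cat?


Person with cat is Carol, age 24

24


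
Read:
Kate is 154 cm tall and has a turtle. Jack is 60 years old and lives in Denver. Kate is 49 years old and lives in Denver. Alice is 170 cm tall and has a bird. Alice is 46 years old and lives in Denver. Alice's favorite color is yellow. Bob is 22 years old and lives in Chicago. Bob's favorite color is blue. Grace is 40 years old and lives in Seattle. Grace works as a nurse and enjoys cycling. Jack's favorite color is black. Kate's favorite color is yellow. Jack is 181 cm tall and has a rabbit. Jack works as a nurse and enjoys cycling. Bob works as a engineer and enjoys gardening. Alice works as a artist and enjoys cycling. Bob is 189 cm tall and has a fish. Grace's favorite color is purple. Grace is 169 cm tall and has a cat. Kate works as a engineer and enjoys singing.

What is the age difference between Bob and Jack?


|22 - 60| = 38

38


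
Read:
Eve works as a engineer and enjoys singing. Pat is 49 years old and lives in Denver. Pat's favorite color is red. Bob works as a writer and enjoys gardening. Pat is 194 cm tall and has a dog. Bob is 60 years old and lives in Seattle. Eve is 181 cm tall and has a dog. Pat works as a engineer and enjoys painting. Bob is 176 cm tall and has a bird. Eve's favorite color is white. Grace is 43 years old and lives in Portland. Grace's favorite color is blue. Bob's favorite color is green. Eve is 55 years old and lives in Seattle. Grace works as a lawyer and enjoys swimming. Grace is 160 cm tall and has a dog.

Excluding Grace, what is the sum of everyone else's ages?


Sum (excluding Grace): 164

164


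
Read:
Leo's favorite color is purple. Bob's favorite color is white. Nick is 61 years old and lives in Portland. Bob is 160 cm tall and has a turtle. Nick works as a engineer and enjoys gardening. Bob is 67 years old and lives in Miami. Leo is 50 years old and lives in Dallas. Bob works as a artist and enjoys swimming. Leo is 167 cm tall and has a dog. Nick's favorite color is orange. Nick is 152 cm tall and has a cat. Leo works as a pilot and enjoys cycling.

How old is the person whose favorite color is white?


Person with favorite color=white is Bob, age 67

67


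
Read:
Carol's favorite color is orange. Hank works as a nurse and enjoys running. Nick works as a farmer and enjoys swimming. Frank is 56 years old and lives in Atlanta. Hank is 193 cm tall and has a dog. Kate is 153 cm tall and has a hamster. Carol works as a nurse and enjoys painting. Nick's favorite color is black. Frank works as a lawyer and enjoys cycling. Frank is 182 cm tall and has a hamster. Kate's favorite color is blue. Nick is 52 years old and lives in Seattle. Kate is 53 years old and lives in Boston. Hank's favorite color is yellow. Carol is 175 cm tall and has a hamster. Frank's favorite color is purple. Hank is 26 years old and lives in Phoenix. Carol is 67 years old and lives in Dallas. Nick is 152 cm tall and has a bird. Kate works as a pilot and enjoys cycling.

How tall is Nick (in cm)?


Nick is 152 cm tall

152


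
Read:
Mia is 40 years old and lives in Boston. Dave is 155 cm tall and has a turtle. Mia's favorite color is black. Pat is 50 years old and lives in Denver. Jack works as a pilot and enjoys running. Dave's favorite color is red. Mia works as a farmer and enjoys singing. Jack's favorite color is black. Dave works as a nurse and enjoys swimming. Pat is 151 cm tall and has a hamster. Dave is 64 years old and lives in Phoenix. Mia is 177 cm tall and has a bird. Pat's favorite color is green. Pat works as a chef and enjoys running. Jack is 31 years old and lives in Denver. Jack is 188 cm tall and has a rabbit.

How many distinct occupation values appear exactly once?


Unique occupation values: 4

4


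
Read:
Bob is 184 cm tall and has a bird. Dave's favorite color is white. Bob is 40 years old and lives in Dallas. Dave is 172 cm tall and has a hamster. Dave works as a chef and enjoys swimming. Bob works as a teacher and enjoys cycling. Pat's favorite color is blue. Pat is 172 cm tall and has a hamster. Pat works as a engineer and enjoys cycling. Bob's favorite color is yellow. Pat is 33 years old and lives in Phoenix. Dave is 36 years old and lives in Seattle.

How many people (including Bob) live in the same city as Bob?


Bob lives in Dallas. Count = 1

1


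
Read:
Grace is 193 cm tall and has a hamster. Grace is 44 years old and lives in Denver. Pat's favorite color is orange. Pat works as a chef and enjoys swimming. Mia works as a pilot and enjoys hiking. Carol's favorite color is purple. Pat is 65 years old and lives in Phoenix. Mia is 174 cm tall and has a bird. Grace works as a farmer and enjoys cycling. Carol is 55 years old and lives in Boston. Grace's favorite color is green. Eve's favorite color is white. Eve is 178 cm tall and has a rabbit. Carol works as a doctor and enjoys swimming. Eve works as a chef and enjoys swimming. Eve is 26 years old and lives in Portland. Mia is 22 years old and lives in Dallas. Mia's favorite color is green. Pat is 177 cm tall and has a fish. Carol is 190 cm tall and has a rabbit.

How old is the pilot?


The pilot is Mia, age 22

22


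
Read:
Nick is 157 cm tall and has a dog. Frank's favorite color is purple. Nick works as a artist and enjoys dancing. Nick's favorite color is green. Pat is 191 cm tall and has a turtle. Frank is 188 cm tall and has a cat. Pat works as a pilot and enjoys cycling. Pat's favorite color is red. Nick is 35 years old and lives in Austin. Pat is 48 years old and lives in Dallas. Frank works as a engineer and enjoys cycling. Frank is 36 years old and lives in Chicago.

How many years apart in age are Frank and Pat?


36 vs 48, diff = 12

12


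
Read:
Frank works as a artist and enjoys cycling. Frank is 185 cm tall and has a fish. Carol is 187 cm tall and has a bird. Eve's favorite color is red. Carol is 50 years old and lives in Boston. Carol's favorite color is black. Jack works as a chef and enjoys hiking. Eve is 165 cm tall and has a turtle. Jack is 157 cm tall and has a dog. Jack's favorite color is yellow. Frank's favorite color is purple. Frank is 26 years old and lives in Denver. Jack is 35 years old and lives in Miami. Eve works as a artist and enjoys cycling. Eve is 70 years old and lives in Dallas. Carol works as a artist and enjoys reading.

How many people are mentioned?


People: Jack, Eve, Carol, Frank. Count = 4

4


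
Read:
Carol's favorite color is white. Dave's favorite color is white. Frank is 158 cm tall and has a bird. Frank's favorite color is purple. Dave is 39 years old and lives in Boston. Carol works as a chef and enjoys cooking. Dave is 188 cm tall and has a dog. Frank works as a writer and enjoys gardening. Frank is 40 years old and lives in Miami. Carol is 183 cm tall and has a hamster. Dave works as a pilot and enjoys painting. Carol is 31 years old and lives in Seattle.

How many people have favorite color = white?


Count: 2

2


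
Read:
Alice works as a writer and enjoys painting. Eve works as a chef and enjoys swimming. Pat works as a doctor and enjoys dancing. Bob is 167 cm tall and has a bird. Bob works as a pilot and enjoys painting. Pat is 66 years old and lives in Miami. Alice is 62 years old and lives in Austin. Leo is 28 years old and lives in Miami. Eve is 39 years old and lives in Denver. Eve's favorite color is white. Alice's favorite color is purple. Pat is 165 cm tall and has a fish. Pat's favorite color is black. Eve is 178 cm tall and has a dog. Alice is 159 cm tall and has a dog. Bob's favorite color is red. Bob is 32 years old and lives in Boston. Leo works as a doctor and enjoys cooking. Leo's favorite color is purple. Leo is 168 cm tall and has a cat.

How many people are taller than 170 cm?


Taller than 170: 1

1


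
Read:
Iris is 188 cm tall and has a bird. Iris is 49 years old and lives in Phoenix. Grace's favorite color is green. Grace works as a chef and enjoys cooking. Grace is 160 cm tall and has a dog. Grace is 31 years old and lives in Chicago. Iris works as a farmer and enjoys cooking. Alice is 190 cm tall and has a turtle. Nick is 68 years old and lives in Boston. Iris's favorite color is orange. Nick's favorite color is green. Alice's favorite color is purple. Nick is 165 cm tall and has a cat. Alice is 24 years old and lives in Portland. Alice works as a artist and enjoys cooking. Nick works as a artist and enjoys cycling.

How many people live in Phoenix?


Count in Phoenix: 1

1


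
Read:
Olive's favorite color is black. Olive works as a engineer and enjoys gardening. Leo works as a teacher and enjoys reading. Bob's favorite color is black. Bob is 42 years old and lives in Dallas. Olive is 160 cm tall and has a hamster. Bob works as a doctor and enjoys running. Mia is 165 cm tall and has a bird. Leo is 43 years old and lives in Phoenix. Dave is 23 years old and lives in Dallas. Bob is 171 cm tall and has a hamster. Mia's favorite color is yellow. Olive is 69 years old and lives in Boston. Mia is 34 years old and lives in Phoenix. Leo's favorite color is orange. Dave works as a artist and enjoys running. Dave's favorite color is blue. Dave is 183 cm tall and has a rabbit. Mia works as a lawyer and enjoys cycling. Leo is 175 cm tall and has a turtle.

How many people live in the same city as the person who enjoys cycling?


Person with hobby cycling is Mia, city Phoenix. Count = 2

2


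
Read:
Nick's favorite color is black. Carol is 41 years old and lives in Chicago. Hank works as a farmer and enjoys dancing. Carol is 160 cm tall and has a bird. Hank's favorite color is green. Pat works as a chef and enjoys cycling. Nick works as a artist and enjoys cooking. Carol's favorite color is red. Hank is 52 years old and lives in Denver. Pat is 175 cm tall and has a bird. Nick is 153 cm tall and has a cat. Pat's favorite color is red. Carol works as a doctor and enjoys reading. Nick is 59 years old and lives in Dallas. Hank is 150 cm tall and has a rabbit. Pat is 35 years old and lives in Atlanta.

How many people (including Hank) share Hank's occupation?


Hank is a farmer. Count = 1

1


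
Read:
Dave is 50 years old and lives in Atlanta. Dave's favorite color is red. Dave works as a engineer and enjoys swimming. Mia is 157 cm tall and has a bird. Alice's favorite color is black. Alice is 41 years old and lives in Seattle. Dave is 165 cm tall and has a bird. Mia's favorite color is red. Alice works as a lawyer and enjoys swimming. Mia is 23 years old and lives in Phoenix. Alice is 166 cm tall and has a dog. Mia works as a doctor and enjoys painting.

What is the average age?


Sum=114, n=3, avg=38

38


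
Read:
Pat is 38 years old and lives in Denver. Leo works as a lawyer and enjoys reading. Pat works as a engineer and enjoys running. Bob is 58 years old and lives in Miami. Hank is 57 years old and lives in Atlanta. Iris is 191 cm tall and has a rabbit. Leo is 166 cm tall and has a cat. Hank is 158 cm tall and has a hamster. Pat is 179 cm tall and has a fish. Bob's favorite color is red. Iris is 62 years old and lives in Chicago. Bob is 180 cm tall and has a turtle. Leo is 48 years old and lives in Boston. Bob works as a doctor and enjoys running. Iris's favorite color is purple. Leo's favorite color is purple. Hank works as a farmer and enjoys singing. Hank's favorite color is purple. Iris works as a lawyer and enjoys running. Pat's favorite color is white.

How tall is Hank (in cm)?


Hank is 158 cm tall

158


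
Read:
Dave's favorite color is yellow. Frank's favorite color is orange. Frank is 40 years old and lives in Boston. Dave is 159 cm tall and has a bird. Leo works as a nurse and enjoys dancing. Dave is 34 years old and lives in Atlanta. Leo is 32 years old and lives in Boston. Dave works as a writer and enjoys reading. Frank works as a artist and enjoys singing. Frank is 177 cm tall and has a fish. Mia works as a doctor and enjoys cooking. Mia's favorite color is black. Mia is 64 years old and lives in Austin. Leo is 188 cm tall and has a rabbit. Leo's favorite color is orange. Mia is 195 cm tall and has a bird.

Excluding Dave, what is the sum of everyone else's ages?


Sum (excluding Dave): 136

136


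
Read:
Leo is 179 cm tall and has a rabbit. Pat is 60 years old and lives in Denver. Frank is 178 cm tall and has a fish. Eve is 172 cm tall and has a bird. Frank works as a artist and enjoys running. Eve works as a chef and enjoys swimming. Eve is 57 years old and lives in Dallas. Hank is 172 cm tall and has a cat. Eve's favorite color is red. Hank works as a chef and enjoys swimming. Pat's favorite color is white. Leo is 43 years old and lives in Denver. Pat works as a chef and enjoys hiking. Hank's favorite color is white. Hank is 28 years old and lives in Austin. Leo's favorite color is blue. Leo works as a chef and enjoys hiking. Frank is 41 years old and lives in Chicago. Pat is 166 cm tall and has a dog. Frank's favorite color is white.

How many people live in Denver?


Count in Denver: 2

2


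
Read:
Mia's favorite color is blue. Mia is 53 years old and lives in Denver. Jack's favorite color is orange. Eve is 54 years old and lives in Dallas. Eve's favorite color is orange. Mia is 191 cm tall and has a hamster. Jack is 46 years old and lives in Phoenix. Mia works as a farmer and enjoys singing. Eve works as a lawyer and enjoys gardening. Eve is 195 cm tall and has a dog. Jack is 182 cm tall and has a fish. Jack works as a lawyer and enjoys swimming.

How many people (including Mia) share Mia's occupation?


Mia is a farmer. Count = 1

1


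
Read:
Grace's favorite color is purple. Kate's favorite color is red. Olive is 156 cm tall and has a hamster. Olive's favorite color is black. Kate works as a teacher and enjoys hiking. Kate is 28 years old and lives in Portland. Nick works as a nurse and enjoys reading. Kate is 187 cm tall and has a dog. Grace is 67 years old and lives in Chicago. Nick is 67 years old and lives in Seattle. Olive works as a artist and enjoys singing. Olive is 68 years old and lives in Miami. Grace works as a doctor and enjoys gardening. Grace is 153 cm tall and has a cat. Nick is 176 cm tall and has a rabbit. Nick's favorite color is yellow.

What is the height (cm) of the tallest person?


Tallest: Kate at 187 cm

187


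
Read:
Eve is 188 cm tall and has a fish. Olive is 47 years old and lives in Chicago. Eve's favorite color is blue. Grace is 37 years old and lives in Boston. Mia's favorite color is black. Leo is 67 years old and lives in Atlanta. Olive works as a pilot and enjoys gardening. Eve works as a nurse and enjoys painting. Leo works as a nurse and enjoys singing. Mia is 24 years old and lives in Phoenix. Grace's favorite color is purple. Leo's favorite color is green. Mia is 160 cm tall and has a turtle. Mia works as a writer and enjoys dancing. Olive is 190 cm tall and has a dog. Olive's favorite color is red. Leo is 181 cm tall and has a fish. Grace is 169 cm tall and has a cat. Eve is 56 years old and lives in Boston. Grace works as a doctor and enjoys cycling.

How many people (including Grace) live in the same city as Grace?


Grace lives in Boston. Count = 2

2


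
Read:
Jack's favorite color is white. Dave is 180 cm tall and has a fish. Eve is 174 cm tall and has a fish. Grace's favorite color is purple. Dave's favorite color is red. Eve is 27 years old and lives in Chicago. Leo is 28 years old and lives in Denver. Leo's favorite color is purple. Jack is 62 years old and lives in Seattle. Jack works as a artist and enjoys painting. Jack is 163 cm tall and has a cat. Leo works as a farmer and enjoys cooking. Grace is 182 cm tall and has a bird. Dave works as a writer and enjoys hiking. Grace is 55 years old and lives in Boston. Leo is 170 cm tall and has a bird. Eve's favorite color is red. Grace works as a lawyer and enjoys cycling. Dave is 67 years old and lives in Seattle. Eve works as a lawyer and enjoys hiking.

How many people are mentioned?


People: Dave, Jack, Eve, Grace, Leo. Count = 5

5


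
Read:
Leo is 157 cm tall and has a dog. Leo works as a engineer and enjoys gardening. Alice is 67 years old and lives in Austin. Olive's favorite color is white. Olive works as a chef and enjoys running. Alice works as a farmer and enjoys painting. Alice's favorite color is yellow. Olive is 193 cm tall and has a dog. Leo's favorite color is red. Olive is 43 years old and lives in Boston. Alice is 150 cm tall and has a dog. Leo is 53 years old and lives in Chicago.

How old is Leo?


Leo is 53 years old

53


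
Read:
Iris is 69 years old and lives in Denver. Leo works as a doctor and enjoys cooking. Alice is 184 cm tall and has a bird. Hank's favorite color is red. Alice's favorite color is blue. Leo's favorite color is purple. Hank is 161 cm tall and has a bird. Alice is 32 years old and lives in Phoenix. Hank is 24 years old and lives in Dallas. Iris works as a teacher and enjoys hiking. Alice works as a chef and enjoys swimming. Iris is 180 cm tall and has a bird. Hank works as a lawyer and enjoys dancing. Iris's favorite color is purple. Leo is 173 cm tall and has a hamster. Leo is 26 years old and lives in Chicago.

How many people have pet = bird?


Count: 3

3


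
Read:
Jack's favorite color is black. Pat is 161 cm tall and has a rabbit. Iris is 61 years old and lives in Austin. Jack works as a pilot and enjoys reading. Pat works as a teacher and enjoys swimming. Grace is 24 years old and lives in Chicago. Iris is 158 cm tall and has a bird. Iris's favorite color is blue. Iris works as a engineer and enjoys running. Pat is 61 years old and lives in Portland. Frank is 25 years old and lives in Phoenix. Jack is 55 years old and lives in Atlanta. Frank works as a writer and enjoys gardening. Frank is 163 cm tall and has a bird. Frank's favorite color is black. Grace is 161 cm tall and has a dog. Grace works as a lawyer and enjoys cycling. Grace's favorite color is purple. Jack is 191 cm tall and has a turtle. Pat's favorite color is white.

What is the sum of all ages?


61+24+61+55+25 = 226

226


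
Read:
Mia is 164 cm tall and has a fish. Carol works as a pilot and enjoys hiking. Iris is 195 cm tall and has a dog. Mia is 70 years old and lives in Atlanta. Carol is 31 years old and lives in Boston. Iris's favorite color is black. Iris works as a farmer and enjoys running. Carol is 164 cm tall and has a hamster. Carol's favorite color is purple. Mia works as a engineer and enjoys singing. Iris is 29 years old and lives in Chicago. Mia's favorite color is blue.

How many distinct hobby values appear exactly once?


Unique hobby values: 3

3


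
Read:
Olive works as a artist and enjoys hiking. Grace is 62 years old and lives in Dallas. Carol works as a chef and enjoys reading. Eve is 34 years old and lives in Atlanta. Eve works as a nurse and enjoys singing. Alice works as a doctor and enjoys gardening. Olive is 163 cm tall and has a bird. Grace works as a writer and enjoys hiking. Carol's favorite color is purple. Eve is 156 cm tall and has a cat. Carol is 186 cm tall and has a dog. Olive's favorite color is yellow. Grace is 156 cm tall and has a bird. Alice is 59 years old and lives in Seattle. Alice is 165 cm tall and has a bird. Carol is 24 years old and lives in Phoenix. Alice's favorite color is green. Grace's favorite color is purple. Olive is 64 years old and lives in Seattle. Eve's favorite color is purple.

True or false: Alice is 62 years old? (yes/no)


Alice is actually 59. no

no


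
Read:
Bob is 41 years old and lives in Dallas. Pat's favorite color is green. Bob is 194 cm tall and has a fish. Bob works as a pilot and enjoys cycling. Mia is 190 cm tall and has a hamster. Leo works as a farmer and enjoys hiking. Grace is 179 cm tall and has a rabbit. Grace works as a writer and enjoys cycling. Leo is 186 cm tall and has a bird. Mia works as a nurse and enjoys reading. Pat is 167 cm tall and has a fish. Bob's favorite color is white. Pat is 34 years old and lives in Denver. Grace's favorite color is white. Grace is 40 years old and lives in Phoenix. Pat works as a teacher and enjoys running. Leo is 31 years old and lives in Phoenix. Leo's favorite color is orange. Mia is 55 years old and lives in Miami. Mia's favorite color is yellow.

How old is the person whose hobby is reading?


Person with hobby=reading is Mia, age 55

55


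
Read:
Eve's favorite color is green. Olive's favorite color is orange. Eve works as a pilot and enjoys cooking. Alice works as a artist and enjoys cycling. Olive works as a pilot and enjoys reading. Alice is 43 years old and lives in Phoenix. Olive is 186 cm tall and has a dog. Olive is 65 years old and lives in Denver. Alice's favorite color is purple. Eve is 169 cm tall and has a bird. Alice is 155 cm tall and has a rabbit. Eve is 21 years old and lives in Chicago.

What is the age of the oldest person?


Oldest: Olive at 65

65


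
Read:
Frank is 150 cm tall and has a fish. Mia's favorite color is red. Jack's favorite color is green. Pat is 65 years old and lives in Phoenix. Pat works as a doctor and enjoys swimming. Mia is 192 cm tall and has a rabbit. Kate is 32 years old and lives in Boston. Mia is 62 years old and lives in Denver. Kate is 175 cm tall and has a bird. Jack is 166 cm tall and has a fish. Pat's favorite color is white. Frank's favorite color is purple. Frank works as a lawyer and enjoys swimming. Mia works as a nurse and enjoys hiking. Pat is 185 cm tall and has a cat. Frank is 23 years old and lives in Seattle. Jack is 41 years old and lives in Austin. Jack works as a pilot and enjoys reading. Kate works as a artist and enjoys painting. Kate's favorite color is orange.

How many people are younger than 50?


Filter: 3

3


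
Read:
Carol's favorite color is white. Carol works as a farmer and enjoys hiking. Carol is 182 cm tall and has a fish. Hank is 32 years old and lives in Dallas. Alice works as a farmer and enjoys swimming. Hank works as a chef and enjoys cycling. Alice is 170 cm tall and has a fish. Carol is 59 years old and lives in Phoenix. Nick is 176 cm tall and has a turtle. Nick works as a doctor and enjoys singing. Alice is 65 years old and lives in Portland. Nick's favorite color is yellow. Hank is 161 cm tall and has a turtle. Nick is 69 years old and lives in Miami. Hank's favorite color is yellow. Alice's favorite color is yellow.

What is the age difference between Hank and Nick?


|32 - 69| = 37

37


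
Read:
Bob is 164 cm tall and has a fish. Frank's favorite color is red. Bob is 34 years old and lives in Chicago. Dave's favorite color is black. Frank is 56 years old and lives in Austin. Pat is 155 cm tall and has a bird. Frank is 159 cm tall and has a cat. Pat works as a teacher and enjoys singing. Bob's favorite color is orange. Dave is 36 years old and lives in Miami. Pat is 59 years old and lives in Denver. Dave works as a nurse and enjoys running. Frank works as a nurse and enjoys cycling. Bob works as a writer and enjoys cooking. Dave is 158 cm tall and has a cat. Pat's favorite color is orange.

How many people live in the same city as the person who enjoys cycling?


Person with hobby cycling is Frank, city Austin. Count = 1

1


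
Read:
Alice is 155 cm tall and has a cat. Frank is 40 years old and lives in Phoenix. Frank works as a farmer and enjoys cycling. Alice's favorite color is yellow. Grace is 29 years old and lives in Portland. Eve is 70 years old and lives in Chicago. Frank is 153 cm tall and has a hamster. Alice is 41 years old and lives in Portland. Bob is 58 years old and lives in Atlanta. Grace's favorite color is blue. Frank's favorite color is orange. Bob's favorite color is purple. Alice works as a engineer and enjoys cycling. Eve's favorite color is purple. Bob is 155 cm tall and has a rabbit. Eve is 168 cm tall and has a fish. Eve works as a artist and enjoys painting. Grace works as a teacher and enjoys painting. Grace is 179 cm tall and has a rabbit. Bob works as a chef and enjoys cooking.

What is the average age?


Sum=238, n=5, avg=47.6

47.6


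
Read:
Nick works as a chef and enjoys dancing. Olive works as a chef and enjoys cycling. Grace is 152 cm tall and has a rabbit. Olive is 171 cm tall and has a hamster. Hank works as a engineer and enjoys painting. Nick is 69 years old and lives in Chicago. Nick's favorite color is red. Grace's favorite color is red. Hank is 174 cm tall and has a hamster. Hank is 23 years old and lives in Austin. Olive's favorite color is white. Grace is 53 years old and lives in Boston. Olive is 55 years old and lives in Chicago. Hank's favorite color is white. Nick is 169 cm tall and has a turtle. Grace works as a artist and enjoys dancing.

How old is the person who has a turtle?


Person with turtle is Nick, age 69

69


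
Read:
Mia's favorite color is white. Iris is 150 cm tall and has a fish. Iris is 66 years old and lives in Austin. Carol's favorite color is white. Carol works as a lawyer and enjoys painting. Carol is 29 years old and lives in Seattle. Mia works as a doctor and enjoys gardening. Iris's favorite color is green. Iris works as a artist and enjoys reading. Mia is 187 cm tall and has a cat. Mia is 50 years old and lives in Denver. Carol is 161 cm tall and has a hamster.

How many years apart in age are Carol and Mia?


29 vs 50, diff = 21

21


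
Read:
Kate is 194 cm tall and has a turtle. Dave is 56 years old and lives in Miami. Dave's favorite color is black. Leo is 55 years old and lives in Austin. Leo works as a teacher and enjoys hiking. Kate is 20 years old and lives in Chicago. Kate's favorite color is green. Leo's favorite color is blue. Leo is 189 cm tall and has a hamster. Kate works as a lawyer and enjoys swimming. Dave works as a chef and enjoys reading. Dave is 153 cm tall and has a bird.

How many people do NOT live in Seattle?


Not in Seattle: 3

3


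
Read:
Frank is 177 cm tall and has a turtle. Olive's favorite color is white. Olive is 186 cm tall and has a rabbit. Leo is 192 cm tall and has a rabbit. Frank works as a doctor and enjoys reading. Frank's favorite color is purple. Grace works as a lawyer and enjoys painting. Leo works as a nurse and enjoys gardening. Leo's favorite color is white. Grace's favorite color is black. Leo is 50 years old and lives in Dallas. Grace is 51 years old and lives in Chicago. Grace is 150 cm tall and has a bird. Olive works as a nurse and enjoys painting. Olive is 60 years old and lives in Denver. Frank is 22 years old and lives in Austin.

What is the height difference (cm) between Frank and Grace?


|177 - 150| = 27

27


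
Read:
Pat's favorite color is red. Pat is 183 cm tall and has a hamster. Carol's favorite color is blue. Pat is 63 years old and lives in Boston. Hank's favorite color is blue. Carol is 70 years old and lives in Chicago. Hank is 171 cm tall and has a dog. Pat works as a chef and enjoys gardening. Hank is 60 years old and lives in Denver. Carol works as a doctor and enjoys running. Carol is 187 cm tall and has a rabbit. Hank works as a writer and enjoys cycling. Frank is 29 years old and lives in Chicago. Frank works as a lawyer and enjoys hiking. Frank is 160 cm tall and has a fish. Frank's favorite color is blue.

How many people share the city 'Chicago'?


Count: 2

2


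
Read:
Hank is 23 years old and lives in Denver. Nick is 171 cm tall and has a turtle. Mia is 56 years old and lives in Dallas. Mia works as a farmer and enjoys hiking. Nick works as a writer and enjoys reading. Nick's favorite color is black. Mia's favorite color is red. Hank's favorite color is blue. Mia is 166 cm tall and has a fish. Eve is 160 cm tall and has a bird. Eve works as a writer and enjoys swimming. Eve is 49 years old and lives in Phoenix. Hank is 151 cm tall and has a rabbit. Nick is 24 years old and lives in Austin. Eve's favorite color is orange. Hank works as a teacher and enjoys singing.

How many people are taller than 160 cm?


Taller than 160: 2

2


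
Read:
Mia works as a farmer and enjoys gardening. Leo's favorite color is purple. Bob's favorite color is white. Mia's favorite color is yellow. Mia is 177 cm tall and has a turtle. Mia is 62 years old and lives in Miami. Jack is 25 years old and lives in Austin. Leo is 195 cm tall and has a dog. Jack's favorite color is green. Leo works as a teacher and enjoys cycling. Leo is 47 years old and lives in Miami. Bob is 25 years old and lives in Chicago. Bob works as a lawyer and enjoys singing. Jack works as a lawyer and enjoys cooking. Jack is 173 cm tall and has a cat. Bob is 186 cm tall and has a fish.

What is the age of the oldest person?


Oldest: Mia at 62

62


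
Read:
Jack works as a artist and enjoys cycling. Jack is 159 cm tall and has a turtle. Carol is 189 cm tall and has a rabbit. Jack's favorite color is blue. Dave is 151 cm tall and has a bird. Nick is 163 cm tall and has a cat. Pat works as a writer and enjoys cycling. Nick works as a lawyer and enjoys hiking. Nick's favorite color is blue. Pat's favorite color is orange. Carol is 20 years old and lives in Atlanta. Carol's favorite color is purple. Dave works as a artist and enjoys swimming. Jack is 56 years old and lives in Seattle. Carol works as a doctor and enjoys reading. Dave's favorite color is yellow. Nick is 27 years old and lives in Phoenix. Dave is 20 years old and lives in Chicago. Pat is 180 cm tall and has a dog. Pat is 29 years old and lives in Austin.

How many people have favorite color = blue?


Count: 2

2


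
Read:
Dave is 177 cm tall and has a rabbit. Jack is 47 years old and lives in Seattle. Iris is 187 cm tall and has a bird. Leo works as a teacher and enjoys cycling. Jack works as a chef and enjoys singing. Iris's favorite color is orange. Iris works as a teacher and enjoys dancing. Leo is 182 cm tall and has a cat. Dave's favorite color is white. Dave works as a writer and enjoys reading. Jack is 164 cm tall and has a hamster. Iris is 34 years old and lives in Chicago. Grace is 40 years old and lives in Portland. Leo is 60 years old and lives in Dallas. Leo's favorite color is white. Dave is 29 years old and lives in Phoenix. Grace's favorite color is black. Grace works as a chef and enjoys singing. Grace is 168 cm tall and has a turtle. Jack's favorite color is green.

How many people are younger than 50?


Filter: 4

4


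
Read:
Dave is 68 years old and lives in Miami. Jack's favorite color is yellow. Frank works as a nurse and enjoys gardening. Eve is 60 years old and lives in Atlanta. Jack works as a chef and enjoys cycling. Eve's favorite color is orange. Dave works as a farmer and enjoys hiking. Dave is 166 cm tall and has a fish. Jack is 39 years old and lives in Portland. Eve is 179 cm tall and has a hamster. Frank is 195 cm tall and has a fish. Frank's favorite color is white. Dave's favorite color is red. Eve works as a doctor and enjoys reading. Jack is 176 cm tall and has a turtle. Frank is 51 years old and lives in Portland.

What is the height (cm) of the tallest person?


Tallest: Frank at 195 cm

195


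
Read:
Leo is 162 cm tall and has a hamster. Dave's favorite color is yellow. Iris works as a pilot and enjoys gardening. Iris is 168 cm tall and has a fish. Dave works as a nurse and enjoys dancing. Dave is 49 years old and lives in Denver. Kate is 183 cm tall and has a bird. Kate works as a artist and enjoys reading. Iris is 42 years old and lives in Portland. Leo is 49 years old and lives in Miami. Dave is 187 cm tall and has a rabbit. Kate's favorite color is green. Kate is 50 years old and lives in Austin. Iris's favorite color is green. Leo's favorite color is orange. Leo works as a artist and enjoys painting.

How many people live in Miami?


Count in Miami: 1

1


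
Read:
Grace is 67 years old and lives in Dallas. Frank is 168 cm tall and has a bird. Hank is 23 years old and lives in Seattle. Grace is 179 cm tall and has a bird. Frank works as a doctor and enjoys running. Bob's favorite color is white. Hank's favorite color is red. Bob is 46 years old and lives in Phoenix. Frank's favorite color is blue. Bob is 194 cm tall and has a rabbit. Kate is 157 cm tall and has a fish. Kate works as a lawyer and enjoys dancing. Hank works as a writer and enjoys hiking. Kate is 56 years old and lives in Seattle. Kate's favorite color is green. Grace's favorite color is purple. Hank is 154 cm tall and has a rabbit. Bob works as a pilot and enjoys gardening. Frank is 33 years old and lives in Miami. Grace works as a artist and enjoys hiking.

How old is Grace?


Grace is 67 years old

67


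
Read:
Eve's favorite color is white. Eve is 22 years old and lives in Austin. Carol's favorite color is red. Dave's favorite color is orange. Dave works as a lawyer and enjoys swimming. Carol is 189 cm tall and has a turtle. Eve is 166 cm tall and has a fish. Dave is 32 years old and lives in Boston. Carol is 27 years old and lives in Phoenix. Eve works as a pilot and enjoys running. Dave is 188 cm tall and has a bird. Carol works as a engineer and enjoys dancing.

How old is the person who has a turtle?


Person with turtle is Carol, age 27

27


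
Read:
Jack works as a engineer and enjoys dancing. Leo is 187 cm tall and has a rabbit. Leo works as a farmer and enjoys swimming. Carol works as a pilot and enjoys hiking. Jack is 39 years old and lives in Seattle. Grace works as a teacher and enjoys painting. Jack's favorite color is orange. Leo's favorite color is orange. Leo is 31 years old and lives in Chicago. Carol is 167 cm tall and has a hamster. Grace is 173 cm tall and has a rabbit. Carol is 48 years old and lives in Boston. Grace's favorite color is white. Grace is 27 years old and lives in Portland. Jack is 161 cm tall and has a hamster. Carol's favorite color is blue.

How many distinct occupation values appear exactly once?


Unique occupation values: 4

4


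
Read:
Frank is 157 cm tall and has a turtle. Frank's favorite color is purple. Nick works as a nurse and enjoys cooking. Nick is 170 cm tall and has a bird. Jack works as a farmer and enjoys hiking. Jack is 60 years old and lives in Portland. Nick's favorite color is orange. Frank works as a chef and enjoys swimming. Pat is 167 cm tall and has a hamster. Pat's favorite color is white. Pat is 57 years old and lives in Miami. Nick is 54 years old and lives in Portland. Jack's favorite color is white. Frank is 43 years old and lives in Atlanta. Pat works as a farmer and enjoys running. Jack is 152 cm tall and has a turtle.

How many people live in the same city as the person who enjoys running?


Person with hobby running is Pat, city Miami. Count = 1

1


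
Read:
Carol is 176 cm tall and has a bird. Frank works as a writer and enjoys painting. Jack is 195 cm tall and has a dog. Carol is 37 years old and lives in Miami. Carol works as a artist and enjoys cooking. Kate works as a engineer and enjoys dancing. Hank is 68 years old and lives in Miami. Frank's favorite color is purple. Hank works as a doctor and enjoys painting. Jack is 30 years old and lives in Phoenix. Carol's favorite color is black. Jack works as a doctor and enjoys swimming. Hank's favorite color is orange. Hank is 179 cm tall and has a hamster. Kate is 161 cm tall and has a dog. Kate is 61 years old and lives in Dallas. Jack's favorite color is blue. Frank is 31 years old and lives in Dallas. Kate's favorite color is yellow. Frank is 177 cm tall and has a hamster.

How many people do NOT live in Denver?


Not in Denver: 5

5
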